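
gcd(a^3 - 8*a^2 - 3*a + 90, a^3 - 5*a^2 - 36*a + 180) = a^2 - 11*a + 30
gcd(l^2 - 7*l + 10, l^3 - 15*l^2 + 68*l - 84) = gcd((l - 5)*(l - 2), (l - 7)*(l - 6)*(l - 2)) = l - 2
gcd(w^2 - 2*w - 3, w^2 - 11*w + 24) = w - 3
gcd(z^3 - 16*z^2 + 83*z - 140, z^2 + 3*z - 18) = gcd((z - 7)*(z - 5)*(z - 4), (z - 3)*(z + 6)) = 1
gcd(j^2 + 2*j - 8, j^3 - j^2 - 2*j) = j - 2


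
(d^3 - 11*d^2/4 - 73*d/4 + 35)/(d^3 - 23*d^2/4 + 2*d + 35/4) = (d + 4)/(d + 1)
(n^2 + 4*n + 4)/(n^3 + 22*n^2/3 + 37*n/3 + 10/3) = 3*(n + 2)/(3*n^2 + 16*n + 5)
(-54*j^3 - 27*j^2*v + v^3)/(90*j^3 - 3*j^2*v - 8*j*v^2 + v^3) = (3*j + v)/(-5*j + v)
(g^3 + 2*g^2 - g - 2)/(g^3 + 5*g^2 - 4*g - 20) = (g^2 - 1)/(g^2 + 3*g - 10)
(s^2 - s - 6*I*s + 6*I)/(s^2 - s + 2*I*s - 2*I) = (s - 6*I)/(s + 2*I)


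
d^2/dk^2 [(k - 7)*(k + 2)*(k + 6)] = 6*k + 2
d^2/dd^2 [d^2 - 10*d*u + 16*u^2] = 2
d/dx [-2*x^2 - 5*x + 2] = -4*x - 5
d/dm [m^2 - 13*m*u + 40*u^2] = 2*m - 13*u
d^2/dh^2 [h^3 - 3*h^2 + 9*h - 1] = 6*h - 6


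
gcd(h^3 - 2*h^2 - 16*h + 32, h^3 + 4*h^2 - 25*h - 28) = h - 4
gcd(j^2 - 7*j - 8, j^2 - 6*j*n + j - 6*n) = j + 1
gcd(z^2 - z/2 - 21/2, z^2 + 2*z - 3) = z + 3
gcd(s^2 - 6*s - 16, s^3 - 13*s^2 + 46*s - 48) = s - 8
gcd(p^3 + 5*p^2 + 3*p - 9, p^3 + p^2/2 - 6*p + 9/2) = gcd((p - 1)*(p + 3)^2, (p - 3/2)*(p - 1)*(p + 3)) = p^2 + 2*p - 3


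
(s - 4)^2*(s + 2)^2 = s^4 - 4*s^3 - 12*s^2 + 32*s + 64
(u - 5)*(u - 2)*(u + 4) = u^3 - 3*u^2 - 18*u + 40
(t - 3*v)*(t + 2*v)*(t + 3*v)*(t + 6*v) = t^4 + 8*t^3*v + 3*t^2*v^2 - 72*t*v^3 - 108*v^4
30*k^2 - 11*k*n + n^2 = (-6*k + n)*(-5*k + n)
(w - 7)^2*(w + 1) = w^3 - 13*w^2 + 35*w + 49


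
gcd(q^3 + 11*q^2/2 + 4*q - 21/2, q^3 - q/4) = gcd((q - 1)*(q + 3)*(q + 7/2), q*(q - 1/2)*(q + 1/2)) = 1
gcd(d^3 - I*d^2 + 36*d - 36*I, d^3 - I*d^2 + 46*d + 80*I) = 1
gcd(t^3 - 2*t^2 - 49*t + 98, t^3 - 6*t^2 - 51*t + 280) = t + 7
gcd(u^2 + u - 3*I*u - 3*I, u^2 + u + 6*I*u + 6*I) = u + 1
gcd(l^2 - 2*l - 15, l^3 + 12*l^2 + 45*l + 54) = l + 3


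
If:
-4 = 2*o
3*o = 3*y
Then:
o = -2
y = -2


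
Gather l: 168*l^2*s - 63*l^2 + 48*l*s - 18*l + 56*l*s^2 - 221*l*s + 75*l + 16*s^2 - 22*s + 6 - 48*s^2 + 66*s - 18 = l^2*(168*s - 63) + l*(56*s^2 - 173*s + 57) - 32*s^2 + 44*s - 12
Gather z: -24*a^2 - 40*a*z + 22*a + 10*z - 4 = -24*a^2 + 22*a + z*(10 - 40*a) - 4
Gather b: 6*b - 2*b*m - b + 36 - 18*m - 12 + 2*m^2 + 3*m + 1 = b*(5 - 2*m) + 2*m^2 - 15*m + 25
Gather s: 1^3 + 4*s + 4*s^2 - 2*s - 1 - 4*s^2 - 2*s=0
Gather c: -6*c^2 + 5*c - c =-6*c^2 + 4*c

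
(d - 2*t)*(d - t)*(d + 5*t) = d^3 + 2*d^2*t - 13*d*t^2 + 10*t^3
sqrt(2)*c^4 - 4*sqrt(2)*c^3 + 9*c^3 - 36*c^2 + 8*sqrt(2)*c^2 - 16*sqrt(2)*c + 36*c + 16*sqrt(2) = (c - 2)^2*(c + 4*sqrt(2))*(sqrt(2)*c + 1)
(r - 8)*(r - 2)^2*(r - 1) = r^4 - 13*r^3 + 48*r^2 - 68*r + 32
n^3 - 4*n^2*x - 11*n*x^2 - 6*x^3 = (n - 6*x)*(n + x)^2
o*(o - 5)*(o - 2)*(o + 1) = o^4 - 6*o^3 + 3*o^2 + 10*o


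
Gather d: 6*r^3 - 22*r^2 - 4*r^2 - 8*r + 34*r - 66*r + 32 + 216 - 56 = 6*r^3 - 26*r^2 - 40*r + 192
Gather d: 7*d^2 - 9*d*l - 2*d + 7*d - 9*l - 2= 7*d^2 + d*(5 - 9*l) - 9*l - 2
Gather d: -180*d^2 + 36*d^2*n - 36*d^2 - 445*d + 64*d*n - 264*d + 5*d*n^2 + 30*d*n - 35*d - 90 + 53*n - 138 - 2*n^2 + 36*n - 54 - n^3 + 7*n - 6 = d^2*(36*n - 216) + d*(5*n^2 + 94*n - 744) - n^3 - 2*n^2 + 96*n - 288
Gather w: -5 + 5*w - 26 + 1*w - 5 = 6*w - 36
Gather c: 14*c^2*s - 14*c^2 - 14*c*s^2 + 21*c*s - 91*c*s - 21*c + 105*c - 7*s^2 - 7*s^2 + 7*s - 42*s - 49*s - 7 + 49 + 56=c^2*(14*s - 14) + c*(-14*s^2 - 70*s + 84) - 14*s^2 - 84*s + 98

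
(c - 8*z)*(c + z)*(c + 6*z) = c^3 - c^2*z - 50*c*z^2 - 48*z^3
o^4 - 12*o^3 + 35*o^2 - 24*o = o*(o - 8)*(o - 3)*(o - 1)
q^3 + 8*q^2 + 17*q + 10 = (q + 1)*(q + 2)*(q + 5)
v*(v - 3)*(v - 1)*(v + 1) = v^4 - 3*v^3 - v^2 + 3*v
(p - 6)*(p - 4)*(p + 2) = p^3 - 8*p^2 + 4*p + 48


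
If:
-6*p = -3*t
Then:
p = t/2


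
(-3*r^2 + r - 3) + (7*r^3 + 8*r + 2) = 7*r^3 - 3*r^2 + 9*r - 1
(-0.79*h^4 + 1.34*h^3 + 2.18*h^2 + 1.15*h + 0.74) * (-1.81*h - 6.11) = 1.4299*h^5 + 2.4015*h^4 - 12.1332*h^3 - 15.4013*h^2 - 8.3659*h - 4.5214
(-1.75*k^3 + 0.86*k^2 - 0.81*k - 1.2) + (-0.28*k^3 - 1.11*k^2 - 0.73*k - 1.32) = -2.03*k^3 - 0.25*k^2 - 1.54*k - 2.52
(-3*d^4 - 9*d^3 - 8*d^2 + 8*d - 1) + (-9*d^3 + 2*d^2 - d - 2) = -3*d^4 - 18*d^3 - 6*d^2 + 7*d - 3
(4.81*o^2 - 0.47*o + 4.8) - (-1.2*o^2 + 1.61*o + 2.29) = 6.01*o^2 - 2.08*o + 2.51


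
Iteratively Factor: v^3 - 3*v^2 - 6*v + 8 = (v - 1)*(v^2 - 2*v - 8) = (v - 4)*(v - 1)*(v + 2)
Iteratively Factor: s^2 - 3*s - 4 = (s - 4)*(s + 1)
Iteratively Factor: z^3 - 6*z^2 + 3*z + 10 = (z - 5)*(z^2 - z - 2) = (z - 5)*(z - 2)*(z + 1)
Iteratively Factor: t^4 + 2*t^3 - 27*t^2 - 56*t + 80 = (t - 5)*(t^3 + 7*t^2 + 8*t - 16) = (t - 5)*(t + 4)*(t^2 + 3*t - 4) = (t - 5)*(t - 1)*(t + 4)*(t + 4)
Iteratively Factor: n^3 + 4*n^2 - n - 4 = (n - 1)*(n^2 + 5*n + 4) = (n - 1)*(n + 1)*(n + 4)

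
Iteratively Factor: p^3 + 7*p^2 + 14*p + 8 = (p + 4)*(p^2 + 3*p + 2) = (p + 1)*(p + 4)*(p + 2)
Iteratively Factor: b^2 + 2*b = (b + 2)*(b)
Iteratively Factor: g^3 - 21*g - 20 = (g + 1)*(g^2 - g - 20) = (g + 1)*(g + 4)*(g - 5)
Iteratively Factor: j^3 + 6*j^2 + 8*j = (j + 2)*(j^2 + 4*j) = j*(j + 2)*(j + 4)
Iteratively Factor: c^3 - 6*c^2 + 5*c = (c - 1)*(c^2 - 5*c) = c*(c - 1)*(c - 5)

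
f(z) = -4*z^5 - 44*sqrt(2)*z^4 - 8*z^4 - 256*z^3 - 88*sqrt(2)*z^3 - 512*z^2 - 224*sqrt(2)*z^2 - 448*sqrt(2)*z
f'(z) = -20*z^4 - 176*sqrt(2)*z^3 - 32*z^3 - 768*z^2 - 264*sqrt(2)*z^2 - 1024*z - 448*sqrt(2)*z - 448*sqrt(2)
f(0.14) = -106.01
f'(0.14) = -888.78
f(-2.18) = -5.09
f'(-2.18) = 14.27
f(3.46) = -39921.13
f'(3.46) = -34534.38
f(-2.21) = -5.46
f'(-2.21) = 10.10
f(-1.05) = 111.68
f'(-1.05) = 149.41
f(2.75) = -20567.57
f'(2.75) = -20809.06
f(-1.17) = 93.26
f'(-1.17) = 155.81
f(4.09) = -66714.06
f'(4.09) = -51320.97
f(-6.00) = -3765.55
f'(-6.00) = 2977.90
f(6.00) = -237931.11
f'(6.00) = -138262.40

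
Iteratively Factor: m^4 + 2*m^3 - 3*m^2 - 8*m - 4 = (m + 1)*(m^3 + m^2 - 4*m - 4) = (m + 1)^2*(m^2 - 4) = (m - 2)*(m + 1)^2*(m + 2)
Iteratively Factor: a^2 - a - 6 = (a + 2)*(a - 3)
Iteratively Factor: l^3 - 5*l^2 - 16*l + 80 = (l - 5)*(l^2 - 16) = (l - 5)*(l + 4)*(l - 4)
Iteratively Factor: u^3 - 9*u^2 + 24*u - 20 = (u - 2)*(u^2 - 7*u + 10) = (u - 2)^2*(u - 5)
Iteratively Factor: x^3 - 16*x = (x - 4)*(x^2 + 4*x) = x*(x - 4)*(x + 4)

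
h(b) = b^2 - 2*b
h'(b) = 2*b - 2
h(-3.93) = 23.30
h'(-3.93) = -9.86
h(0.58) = -0.82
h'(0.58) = -0.84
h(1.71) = -0.50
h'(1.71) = 1.42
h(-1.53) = 5.40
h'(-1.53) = -5.06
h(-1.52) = 5.35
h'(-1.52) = -5.04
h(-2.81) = 13.52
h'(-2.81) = -7.62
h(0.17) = -0.31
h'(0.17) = -1.66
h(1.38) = -0.86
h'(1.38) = 0.76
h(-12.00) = 168.00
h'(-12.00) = -26.00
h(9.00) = 63.00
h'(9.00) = 16.00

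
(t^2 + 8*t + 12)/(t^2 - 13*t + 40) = (t^2 + 8*t + 12)/(t^2 - 13*t + 40)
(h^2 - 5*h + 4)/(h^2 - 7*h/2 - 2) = 2*(h - 1)/(2*h + 1)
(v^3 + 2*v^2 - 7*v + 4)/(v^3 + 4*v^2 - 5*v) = (v^2 + 3*v - 4)/(v*(v + 5))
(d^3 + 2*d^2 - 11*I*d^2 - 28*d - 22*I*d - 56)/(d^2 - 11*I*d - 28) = d + 2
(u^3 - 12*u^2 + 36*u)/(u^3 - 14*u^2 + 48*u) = (u - 6)/(u - 8)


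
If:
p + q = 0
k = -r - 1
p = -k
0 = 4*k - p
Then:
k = 0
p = 0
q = 0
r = -1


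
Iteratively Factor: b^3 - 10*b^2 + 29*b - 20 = (b - 1)*(b^2 - 9*b + 20) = (b - 4)*(b - 1)*(b - 5)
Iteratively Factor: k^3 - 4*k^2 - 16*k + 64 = (k - 4)*(k^2 - 16) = (k - 4)*(k + 4)*(k - 4)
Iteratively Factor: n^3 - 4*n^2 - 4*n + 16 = (n - 4)*(n^2 - 4) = (n - 4)*(n - 2)*(n + 2)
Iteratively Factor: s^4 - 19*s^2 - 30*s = (s - 5)*(s^3 + 5*s^2 + 6*s) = s*(s - 5)*(s^2 + 5*s + 6) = s*(s - 5)*(s + 3)*(s + 2)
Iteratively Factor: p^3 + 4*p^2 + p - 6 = (p - 1)*(p^2 + 5*p + 6) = (p - 1)*(p + 2)*(p + 3)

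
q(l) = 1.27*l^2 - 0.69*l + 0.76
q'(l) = 2.54*l - 0.69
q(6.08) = 43.51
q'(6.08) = 14.75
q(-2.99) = 14.18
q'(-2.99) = -8.28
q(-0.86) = 2.29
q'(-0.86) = -2.87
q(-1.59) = 5.07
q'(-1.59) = -4.73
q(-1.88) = 6.55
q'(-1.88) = -5.47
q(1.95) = 4.24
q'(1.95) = 4.26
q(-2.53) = 10.63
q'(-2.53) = -7.12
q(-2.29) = 9.00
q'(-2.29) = -6.51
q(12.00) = 175.36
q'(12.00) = 29.79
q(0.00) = 0.76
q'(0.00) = -0.69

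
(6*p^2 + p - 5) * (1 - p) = -6*p^3 + 5*p^2 + 6*p - 5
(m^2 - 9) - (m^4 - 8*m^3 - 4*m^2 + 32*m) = -m^4 + 8*m^3 + 5*m^2 - 32*m - 9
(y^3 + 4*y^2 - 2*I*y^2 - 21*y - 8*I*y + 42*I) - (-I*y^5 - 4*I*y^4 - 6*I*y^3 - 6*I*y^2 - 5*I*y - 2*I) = I*y^5 + 4*I*y^4 + y^3 + 6*I*y^3 + 4*y^2 + 4*I*y^2 - 21*y - 3*I*y + 44*I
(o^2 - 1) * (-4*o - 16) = -4*o^3 - 16*o^2 + 4*o + 16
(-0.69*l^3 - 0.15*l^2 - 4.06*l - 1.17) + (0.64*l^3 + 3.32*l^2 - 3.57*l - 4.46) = -0.0499999999999999*l^3 + 3.17*l^2 - 7.63*l - 5.63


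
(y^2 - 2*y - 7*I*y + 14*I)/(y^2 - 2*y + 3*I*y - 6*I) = (y - 7*I)/(y + 3*I)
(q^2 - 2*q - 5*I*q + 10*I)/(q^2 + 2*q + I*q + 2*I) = (q^2 - q*(2 + 5*I) + 10*I)/(q^2 + q*(2 + I) + 2*I)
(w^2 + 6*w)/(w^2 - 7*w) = (w + 6)/(w - 7)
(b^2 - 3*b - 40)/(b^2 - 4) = (b^2 - 3*b - 40)/(b^2 - 4)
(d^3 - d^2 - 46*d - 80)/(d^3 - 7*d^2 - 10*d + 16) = (d + 5)/(d - 1)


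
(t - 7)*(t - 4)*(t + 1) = t^3 - 10*t^2 + 17*t + 28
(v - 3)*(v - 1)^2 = v^3 - 5*v^2 + 7*v - 3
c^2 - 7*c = c*(c - 7)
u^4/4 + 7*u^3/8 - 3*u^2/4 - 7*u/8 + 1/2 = (u/4 + 1)*(u - 1)*(u - 1/2)*(u + 1)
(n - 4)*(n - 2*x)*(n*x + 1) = n^3*x - 2*n^2*x^2 - 4*n^2*x + n^2 + 8*n*x^2 - 2*n*x - 4*n + 8*x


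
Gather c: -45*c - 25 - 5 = -45*c - 30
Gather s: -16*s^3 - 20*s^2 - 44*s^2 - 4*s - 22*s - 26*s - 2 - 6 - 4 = -16*s^3 - 64*s^2 - 52*s - 12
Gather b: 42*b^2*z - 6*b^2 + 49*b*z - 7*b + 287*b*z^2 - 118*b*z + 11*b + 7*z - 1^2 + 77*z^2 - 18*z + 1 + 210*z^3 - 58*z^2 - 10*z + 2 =b^2*(42*z - 6) + b*(287*z^2 - 69*z + 4) + 210*z^3 + 19*z^2 - 21*z + 2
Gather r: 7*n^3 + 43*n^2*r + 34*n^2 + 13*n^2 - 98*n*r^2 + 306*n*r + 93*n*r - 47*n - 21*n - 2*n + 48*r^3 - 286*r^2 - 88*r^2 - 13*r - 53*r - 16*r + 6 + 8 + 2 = 7*n^3 + 47*n^2 - 70*n + 48*r^3 + r^2*(-98*n - 374) + r*(43*n^2 + 399*n - 82) + 16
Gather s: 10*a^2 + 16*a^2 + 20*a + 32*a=26*a^2 + 52*a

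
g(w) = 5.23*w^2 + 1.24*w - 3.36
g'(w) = 10.46*w + 1.24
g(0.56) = -1.03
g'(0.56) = 7.10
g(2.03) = 20.71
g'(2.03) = 22.47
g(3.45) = 63.17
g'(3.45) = 37.33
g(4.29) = 98.21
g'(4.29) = 46.11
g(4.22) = 95.01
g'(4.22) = 45.38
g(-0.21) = -3.39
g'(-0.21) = -0.96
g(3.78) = 76.06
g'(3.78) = 40.78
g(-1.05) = 1.10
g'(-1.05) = -9.74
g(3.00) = 47.43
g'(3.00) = 32.62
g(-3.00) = 39.99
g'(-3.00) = -30.14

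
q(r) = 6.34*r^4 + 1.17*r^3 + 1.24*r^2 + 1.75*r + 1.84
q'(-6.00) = -5364.53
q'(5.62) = 4628.06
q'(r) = 25.36*r^3 + 3.51*r^2 + 2.48*r + 1.75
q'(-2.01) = -194.99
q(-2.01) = 97.32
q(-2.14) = 125.27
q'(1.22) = 56.05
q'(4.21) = 1966.73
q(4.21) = 2110.16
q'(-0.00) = 1.75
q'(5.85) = 5213.49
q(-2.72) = 329.74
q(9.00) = 42567.70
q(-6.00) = 7999.90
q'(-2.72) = -489.36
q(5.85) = 7714.03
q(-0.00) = 1.84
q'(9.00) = 18795.82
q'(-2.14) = -236.02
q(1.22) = 21.99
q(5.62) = 6583.14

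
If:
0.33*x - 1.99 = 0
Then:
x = 6.03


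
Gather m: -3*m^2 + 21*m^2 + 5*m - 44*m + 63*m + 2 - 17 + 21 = 18*m^2 + 24*m + 6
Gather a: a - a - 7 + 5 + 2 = 0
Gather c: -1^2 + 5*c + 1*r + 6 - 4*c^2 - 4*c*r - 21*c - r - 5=-4*c^2 + c*(-4*r - 16)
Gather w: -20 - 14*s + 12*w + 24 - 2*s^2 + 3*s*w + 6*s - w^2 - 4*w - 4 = -2*s^2 - 8*s - w^2 + w*(3*s + 8)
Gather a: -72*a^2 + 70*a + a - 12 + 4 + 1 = -72*a^2 + 71*a - 7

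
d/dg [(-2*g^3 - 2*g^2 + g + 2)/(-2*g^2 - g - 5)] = (4*g^4 + 4*g^3 + 34*g^2 + 28*g - 3)/(4*g^4 + 4*g^3 + 21*g^2 + 10*g + 25)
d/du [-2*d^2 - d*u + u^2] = -d + 2*u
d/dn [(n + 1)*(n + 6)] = 2*n + 7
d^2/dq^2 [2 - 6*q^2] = -12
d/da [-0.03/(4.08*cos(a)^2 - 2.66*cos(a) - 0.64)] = (0.0798 - 0.2448*cos(a))*sin(a)/(-4.08*cos(a)^2 + 2.66*cos(a) + 0.64)^2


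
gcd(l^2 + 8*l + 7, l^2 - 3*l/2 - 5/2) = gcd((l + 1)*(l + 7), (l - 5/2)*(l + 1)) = l + 1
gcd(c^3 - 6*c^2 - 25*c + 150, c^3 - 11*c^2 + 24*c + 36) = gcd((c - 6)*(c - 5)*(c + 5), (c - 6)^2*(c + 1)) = c - 6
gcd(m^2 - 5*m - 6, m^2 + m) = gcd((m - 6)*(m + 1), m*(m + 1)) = m + 1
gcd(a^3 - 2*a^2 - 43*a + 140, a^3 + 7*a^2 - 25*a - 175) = a^2 + 2*a - 35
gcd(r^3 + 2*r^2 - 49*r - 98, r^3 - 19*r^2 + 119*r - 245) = r - 7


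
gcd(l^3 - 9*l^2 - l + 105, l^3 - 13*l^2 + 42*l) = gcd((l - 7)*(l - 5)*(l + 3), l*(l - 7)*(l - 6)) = l - 7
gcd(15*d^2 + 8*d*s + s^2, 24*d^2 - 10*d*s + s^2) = 1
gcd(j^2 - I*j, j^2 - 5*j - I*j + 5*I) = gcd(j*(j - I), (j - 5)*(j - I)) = j - I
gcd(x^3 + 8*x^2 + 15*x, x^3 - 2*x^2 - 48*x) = x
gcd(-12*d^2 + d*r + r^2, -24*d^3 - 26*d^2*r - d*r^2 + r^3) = 4*d + r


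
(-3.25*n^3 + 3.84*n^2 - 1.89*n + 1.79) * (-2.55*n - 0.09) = 8.2875*n^4 - 9.4995*n^3 + 4.4739*n^2 - 4.3944*n - 0.1611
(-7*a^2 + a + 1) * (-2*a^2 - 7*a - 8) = 14*a^4 + 47*a^3 + 47*a^2 - 15*a - 8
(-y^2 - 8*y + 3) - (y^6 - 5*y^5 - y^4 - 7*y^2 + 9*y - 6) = -y^6 + 5*y^5 + y^4 + 6*y^2 - 17*y + 9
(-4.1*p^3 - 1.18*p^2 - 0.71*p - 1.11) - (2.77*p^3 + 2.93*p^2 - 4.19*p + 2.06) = -6.87*p^3 - 4.11*p^2 + 3.48*p - 3.17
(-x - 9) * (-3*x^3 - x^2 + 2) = 3*x^4 + 28*x^3 + 9*x^2 - 2*x - 18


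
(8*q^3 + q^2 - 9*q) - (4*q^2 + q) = 8*q^3 - 3*q^2 - 10*q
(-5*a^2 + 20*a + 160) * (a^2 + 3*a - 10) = -5*a^4 + 5*a^3 + 270*a^2 + 280*a - 1600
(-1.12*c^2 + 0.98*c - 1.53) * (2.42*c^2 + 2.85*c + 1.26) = -2.7104*c^4 - 0.820400000000001*c^3 - 2.3208*c^2 - 3.1257*c - 1.9278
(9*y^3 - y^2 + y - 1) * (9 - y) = -9*y^4 + 82*y^3 - 10*y^2 + 10*y - 9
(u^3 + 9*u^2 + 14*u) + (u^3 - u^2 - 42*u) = 2*u^3 + 8*u^2 - 28*u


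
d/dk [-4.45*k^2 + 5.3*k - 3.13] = 5.3 - 8.9*k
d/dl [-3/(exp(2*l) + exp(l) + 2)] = (6*exp(l) + 3)*exp(l)/(exp(2*l) + exp(l) + 2)^2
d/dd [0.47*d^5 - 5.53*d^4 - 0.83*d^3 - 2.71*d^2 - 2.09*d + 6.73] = 2.35*d^4 - 22.12*d^3 - 2.49*d^2 - 5.42*d - 2.09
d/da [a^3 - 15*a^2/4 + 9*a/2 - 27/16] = 3*a^2 - 15*a/2 + 9/2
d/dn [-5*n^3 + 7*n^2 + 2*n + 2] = -15*n^2 + 14*n + 2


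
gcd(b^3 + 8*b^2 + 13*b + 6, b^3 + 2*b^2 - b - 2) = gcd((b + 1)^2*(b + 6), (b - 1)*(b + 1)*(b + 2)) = b + 1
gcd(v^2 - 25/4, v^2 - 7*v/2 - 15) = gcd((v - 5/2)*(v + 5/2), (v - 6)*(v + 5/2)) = v + 5/2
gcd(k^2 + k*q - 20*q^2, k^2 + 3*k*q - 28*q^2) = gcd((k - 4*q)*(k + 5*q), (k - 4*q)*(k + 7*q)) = -k + 4*q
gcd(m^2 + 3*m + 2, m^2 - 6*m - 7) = m + 1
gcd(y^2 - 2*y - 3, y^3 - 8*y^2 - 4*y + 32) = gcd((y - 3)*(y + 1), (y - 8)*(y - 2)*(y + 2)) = 1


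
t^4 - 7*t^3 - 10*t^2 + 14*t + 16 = (t - 8)*(t + 1)*(t - sqrt(2))*(t + sqrt(2))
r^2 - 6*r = r*(r - 6)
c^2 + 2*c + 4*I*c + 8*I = (c + 2)*(c + 4*I)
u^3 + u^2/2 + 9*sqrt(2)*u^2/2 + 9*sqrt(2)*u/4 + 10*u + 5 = (u + 1/2)*(u + 2*sqrt(2))*(u + 5*sqrt(2)/2)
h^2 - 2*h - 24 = (h - 6)*(h + 4)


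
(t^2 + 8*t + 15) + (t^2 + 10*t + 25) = 2*t^2 + 18*t + 40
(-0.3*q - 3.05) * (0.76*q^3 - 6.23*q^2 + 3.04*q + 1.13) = -0.228*q^4 - 0.449*q^3 + 18.0895*q^2 - 9.611*q - 3.4465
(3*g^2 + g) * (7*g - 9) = 21*g^3 - 20*g^2 - 9*g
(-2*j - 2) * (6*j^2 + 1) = -12*j^3 - 12*j^2 - 2*j - 2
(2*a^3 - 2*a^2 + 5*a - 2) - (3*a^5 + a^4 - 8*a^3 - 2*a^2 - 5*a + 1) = -3*a^5 - a^4 + 10*a^3 + 10*a - 3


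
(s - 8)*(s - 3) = s^2 - 11*s + 24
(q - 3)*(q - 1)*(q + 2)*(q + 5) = q^4 + 3*q^3 - 15*q^2 - 19*q + 30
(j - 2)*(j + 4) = j^2 + 2*j - 8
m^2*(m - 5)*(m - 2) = m^4 - 7*m^3 + 10*m^2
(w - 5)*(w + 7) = w^2 + 2*w - 35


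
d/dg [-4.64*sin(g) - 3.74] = -4.64*cos(g)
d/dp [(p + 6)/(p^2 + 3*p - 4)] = (p^2 + 3*p - (p + 6)*(2*p + 3) - 4)/(p^2 + 3*p - 4)^2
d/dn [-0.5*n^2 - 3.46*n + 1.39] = -1.0*n - 3.46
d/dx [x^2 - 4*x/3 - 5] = 2*x - 4/3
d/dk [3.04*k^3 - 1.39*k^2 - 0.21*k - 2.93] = 9.12*k^2 - 2.78*k - 0.21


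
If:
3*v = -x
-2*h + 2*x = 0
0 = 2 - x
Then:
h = 2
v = -2/3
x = 2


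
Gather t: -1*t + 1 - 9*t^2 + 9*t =-9*t^2 + 8*t + 1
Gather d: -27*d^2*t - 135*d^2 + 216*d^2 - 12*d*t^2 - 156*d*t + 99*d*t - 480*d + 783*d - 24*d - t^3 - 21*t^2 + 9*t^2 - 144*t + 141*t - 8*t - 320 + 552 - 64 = d^2*(81 - 27*t) + d*(-12*t^2 - 57*t + 279) - t^3 - 12*t^2 - 11*t + 168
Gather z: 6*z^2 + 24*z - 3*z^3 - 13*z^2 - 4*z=-3*z^3 - 7*z^2 + 20*z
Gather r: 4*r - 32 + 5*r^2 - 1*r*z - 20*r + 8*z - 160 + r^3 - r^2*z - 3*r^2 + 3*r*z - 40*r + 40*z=r^3 + r^2*(2 - z) + r*(2*z - 56) + 48*z - 192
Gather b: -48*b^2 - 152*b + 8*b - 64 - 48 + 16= -48*b^2 - 144*b - 96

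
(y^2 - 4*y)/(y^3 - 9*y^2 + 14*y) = (y - 4)/(y^2 - 9*y + 14)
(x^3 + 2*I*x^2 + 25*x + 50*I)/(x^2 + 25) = x + 2*I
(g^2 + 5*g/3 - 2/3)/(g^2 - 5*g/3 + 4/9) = 3*(g + 2)/(3*g - 4)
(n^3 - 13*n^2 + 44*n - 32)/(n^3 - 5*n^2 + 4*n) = (n - 8)/n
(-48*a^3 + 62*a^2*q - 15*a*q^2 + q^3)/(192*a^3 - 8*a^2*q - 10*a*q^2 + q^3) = (-a + q)/(4*a + q)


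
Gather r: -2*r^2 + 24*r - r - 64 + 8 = -2*r^2 + 23*r - 56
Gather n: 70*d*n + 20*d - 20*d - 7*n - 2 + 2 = n*(70*d - 7)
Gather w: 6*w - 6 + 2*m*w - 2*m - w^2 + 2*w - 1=-2*m - w^2 + w*(2*m + 8) - 7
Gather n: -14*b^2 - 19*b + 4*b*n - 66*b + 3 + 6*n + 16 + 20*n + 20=-14*b^2 - 85*b + n*(4*b + 26) + 39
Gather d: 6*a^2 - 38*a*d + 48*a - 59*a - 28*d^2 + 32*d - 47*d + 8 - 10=6*a^2 - 11*a - 28*d^2 + d*(-38*a - 15) - 2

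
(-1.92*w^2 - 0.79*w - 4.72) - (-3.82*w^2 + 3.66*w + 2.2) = 1.9*w^2 - 4.45*w - 6.92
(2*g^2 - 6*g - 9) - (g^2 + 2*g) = g^2 - 8*g - 9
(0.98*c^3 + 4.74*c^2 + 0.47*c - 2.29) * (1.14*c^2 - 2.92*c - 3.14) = 1.1172*c^5 + 2.542*c^4 - 16.3822*c^3 - 18.8666*c^2 + 5.211*c + 7.1906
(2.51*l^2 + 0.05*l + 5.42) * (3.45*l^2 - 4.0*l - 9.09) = 8.6595*l^4 - 9.8675*l^3 - 4.3169*l^2 - 22.1345*l - 49.2678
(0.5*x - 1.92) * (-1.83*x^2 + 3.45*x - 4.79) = -0.915*x^3 + 5.2386*x^2 - 9.019*x + 9.1968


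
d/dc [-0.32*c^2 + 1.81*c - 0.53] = 1.81 - 0.64*c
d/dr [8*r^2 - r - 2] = 16*r - 1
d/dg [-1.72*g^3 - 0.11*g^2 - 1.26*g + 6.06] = -5.16*g^2 - 0.22*g - 1.26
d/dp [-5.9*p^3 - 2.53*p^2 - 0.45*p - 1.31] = -17.7*p^2 - 5.06*p - 0.45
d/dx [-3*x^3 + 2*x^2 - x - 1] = -9*x^2 + 4*x - 1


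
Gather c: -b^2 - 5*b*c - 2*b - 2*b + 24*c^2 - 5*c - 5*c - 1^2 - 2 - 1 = -b^2 - 4*b + 24*c^2 + c*(-5*b - 10) - 4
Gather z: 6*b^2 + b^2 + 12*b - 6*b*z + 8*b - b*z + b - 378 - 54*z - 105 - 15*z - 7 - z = 7*b^2 + 21*b + z*(-7*b - 70) - 490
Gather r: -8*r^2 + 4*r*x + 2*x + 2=-8*r^2 + 4*r*x + 2*x + 2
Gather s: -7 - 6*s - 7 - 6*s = -12*s - 14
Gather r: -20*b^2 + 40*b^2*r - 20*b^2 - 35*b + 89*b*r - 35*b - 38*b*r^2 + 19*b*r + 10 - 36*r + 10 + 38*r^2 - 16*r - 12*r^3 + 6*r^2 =-40*b^2 - 70*b - 12*r^3 + r^2*(44 - 38*b) + r*(40*b^2 + 108*b - 52) + 20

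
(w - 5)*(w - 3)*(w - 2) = w^3 - 10*w^2 + 31*w - 30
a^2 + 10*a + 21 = (a + 3)*(a + 7)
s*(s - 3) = s^2 - 3*s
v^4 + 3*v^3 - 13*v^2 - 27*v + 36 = (v - 3)*(v - 1)*(v + 3)*(v + 4)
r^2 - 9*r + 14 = (r - 7)*(r - 2)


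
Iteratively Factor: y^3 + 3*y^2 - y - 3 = (y + 1)*(y^2 + 2*y - 3) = (y - 1)*(y + 1)*(y + 3)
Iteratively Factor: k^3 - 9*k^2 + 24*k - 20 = (k - 5)*(k^2 - 4*k + 4) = (k - 5)*(k - 2)*(k - 2)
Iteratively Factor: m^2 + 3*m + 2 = (m + 2)*(m + 1)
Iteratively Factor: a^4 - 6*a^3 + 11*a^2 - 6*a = (a - 2)*(a^3 - 4*a^2 + 3*a) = (a - 3)*(a - 2)*(a^2 - a) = (a - 3)*(a - 2)*(a - 1)*(a)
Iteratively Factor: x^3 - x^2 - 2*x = (x - 2)*(x^2 + x) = x*(x - 2)*(x + 1)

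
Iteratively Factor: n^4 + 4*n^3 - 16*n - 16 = (n + 2)*(n^3 + 2*n^2 - 4*n - 8) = (n - 2)*(n + 2)*(n^2 + 4*n + 4) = (n - 2)*(n + 2)^2*(n + 2)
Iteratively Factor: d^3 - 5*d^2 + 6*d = (d)*(d^2 - 5*d + 6) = d*(d - 2)*(d - 3)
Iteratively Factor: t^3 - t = (t)*(t^2 - 1) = t*(t - 1)*(t + 1)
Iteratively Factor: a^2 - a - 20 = (a + 4)*(a - 5)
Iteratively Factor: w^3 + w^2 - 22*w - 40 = (w + 2)*(w^2 - w - 20) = (w - 5)*(w + 2)*(w + 4)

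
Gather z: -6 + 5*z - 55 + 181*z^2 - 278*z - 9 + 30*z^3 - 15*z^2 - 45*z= 30*z^3 + 166*z^2 - 318*z - 70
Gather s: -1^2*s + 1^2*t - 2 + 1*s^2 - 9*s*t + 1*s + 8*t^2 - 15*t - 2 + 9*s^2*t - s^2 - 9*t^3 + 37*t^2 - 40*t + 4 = 9*s^2*t - 9*s*t - 9*t^3 + 45*t^2 - 54*t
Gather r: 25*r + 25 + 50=25*r + 75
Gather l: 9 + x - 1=x + 8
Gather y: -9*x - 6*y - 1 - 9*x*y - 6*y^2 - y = -9*x - 6*y^2 + y*(-9*x - 7) - 1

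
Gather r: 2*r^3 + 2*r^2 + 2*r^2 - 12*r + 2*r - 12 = 2*r^3 + 4*r^2 - 10*r - 12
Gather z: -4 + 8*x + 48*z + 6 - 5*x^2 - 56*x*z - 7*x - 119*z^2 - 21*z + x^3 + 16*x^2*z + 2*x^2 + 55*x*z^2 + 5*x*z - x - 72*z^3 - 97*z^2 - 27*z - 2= x^3 - 3*x^2 - 72*z^3 + z^2*(55*x - 216) + z*(16*x^2 - 51*x)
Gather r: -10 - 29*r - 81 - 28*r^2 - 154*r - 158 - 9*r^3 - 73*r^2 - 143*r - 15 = -9*r^3 - 101*r^2 - 326*r - 264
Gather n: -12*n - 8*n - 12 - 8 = -20*n - 20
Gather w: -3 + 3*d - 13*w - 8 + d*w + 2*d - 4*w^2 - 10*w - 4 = 5*d - 4*w^2 + w*(d - 23) - 15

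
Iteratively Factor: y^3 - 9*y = (y - 3)*(y^2 + 3*y) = (y - 3)*(y + 3)*(y)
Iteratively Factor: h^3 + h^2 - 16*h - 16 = (h + 4)*(h^2 - 3*h - 4) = (h - 4)*(h + 4)*(h + 1)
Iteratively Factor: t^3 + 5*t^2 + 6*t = (t + 2)*(t^2 + 3*t) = t*(t + 2)*(t + 3)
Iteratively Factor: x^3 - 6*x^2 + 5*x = (x - 5)*(x^2 - x) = x*(x - 5)*(x - 1)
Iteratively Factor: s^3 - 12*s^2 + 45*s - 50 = (s - 2)*(s^2 - 10*s + 25) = (s - 5)*(s - 2)*(s - 5)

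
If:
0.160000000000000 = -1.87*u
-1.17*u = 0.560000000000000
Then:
No Solution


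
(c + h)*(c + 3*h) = c^2 + 4*c*h + 3*h^2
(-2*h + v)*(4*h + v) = -8*h^2 + 2*h*v + v^2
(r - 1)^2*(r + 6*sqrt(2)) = r^3 - 2*r^2 + 6*sqrt(2)*r^2 - 12*sqrt(2)*r + r + 6*sqrt(2)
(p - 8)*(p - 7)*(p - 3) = p^3 - 18*p^2 + 101*p - 168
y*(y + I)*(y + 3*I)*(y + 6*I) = y^4 + 10*I*y^3 - 27*y^2 - 18*I*y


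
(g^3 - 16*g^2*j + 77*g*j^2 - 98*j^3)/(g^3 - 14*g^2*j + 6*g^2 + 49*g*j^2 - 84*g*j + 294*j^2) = (g - 2*j)/(g + 6)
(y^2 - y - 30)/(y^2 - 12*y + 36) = (y + 5)/(y - 6)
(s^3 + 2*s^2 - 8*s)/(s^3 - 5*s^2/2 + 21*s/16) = 16*(s^2 + 2*s - 8)/(16*s^2 - 40*s + 21)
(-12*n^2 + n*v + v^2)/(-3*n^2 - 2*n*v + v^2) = (4*n + v)/(n + v)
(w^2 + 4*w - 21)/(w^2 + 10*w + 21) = (w - 3)/(w + 3)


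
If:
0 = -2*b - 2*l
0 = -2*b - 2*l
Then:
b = -l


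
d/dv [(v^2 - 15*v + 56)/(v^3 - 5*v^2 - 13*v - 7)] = (17 - v)/(v^3 + 3*v^2 + 3*v + 1)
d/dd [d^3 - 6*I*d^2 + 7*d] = 3*d^2 - 12*I*d + 7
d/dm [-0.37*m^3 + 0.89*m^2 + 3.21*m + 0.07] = -1.11*m^2 + 1.78*m + 3.21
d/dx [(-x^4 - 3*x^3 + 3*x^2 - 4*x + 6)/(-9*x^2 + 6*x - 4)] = (18*x^5 + 9*x^4 - 20*x^3 + 18*x^2 + 84*x - 20)/(81*x^4 - 108*x^3 + 108*x^2 - 48*x + 16)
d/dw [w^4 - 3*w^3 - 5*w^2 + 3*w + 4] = 4*w^3 - 9*w^2 - 10*w + 3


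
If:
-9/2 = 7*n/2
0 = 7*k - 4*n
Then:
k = -36/49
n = -9/7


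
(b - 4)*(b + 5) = b^2 + b - 20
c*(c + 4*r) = c^2 + 4*c*r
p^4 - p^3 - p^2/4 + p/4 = p*(p - 1)*(p - 1/2)*(p + 1/2)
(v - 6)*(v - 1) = v^2 - 7*v + 6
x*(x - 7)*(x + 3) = x^3 - 4*x^2 - 21*x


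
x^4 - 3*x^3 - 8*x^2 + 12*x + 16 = (x - 4)*(x - 2)*(x + 1)*(x + 2)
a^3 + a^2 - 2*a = a*(a - 1)*(a + 2)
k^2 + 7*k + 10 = (k + 2)*(k + 5)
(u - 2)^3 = u^3 - 6*u^2 + 12*u - 8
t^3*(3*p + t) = 3*p*t^3 + t^4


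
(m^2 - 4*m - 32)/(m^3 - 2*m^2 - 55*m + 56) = (m + 4)/(m^2 + 6*m - 7)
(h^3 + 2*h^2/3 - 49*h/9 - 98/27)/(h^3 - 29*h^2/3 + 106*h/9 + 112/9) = (h + 7/3)/(h - 8)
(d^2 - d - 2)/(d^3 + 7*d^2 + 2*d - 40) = (d + 1)/(d^2 + 9*d + 20)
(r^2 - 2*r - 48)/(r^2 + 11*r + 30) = (r - 8)/(r + 5)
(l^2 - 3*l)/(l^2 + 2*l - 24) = l*(l - 3)/(l^2 + 2*l - 24)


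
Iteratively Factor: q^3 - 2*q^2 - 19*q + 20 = (q - 1)*(q^2 - q - 20) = (q - 1)*(q + 4)*(q - 5)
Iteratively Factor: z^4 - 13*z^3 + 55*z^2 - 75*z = (z - 5)*(z^3 - 8*z^2 + 15*z) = (z - 5)*(z - 3)*(z^2 - 5*z) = (z - 5)^2*(z - 3)*(z)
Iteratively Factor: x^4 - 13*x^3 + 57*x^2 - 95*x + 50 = (x - 5)*(x^3 - 8*x^2 + 17*x - 10) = (x - 5)^2*(x^2 - 3*x + 2) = (x - 5)^2*(x - 1)*(x - 2)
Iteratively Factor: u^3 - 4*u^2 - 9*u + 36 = (u + 3)*(u^2 - 7*u + 12) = (u - 3)*(u + 3)*(u - 4)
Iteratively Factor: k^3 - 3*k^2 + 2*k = (k - 2)*(k^2 - k) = k*(k - 2)*(k - 1)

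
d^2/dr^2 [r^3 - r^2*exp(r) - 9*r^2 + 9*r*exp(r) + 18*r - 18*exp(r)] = -r^2*exp(r) + 5*r*exp(r) + 6*r - 2*exp(r) - 18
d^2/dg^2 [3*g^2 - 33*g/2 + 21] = 6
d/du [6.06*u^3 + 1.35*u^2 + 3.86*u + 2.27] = 18.18*u^2 + 2.7*u + 3.86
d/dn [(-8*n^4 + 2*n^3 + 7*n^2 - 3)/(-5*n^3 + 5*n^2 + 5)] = n*(8*n^5 - 16*n^4 + 9*n^3 - 32*n^2 - 3*n + 20)/(5*(n^6 - 2*n^5 + n^4 - 2*n^3 + 2*n^2 + 1))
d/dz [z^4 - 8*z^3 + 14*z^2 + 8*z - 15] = 4*z^3 - 24*z^2 + 28*z + 8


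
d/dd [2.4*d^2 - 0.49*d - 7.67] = 4.8*d - 0.49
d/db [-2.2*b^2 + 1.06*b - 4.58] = 1.06 - 4.4*b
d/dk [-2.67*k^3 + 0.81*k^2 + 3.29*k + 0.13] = -8.01*k^2 + 1.62*k + 3.29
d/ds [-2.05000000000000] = 0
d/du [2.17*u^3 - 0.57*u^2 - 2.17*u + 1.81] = 6.51*u^2 - 1.14*u - 2.17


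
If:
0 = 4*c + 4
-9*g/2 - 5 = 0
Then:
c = -1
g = -10/9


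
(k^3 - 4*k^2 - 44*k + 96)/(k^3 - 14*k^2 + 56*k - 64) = (k + 6)/(k - 4)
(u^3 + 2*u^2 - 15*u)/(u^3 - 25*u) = (u - 3)/(u - 5)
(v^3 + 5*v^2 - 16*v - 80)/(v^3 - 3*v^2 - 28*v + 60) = (v^2 - 16)/(v^2 - 8*v + 12)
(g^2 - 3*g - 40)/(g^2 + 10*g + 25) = (g - 8)/(g + 5)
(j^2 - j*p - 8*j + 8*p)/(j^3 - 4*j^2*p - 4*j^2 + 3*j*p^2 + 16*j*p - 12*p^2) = (8 - j)/(-j^2 + 3*j*p + 4*j - 12*p)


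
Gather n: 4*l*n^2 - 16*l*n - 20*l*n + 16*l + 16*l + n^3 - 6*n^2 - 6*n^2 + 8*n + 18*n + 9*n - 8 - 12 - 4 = 32*l + n^3 + n^2*(4*l - 12) + n*(35 - 36*l) - 24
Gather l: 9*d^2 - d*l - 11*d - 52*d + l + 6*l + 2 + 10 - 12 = 9*d^2 - 63*d + l*(7 - d)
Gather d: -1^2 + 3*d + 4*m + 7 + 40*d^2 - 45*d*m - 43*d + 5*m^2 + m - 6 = 40*d^2 + d*(-45*m - 40) + 5*m^2 + 5*m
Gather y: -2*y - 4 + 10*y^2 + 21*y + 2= 10*y^2 + 19*y - 2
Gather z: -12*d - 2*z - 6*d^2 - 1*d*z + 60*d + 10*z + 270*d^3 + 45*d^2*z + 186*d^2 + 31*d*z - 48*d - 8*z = 270*d^3 + 180*d^2 + z*(45*d^2 + 30*d)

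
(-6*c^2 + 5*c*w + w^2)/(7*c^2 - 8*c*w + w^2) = (6*c + w)/(-7*c + w)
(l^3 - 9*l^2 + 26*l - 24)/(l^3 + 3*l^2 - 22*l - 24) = (l^2 - 5*l + 6)/(l^2 + 7*l + 6)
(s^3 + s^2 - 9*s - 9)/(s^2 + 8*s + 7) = (s^2 - 9)/(s + 7)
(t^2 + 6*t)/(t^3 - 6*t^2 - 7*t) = (t + 6)/(t^2 - 6*t - 7)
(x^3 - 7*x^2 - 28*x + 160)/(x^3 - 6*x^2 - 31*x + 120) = (x - 4)/(x - 3)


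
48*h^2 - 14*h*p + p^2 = (-8*h + p)*(-6*h + p)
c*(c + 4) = c^2 + 4*c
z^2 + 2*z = z*(z + 2)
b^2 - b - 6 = (b - 3)*(b + 2)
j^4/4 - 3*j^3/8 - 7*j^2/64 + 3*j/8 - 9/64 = (j/4 + 1/4)*(j - 1)*(j - 3/4)^2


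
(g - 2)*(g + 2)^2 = g^3 + 2*g^2 - 4*g - 8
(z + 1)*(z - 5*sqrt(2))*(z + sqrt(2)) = z^3 - 4*sqrt(2)*z^2 + z^2 - 10*z - 4*sqrt(2)*z - 10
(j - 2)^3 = j^3 - 6*j^2 + 12*j - 8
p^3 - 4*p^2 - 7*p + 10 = (p - 5)*(p - 1)*(p + 2)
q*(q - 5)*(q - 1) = q^3 - 6*q^2 + 5*q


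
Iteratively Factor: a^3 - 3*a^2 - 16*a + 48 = (a + 4)*(a^2 - 7*a + 12) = (a - 4)*(a + 4)*(a - 3)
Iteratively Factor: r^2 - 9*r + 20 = (r - 4)*(r - 5)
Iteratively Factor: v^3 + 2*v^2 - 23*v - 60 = (v - 5)*(v^2 + 7*v + 12) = (v - 5)*(v + 3)*(v + 4)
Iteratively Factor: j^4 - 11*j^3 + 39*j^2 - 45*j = (j)*(j^3 - 11*j^2 + 39*j - 45) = j*(j - 5)*(j^2 - 6*j + 9) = j*(j - 5)*(j - 3)*(j - 3)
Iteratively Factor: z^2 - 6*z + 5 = (z - 1)*(z - 5)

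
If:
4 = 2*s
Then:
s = 2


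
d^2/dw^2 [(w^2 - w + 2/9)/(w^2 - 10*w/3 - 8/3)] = 2*(189*w^3 + 702*w^2 - 828*w + 1544)/(3*(27*w^6 - 270*w^5 + 684*w^4 + 440*w^3 - 1824*w^2 - 1920*w - 512))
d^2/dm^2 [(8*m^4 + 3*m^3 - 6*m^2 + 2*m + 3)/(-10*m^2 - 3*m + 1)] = 2*(-800*m^6 - 720*m^5 + 24*m^4 - 245*m^3 - 741*m^2 - 339*m - 57)/(1000*m^6 + 900*m^5 - 30*m^4 - 153*m^3 + 3*m^2 + 9*m - 1)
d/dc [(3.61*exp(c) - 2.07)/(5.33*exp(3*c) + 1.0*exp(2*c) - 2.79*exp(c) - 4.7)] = (-38.4826*exp(3*c) + 29.4893*exp(2*c) + 4.14*exp(c) - 22.7423)*exp(c)/(28.4089*exp(6*c) + 10.66*exp(5*c) - 28.7414*exp(4*c) - 55.682*exp(3*c) - 1.6159*exp(2*c) + 26.226*exp(c) + 22.09)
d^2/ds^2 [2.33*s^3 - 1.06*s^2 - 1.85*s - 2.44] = 13.98*s - 2.12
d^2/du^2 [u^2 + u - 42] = 2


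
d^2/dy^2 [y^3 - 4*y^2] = 6*y - 8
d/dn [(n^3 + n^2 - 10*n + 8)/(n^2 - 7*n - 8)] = (n^4 - 14*n^3 - 21*n^2 - 32*n + 136)/(n^4 - 14*n^3 + 33*n^2 + 112*n + 64)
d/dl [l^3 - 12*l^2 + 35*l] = 3*l^2 - 24*l + 35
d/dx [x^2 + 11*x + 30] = 2*x + 11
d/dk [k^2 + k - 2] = 2*k + 1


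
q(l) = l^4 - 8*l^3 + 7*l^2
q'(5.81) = 55.69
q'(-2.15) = -180.79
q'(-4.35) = -844.29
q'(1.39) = -16.17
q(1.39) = -4.23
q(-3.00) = 360.00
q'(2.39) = -49.02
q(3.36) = -96.98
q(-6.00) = 3276.00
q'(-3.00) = -366.00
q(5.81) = -193.22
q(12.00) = 7920.00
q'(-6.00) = -1812.00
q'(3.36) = -72.18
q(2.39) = -36.60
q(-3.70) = 688.47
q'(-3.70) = -582.97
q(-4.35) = 1149.02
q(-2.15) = 133.23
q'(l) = 4*l^3 - 24*l^2 + 14*l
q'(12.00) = 3624.00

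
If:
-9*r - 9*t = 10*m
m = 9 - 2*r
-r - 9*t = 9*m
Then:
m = 12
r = -3/2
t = -71/6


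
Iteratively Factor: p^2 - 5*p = (p)*(p - 5)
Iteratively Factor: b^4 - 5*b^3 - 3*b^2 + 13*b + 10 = (b - 5)*(b^3 - 3*b - 2) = (b - 5)*(b + 1)*(b^2 - b - 2) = (b - 5)*(b + 1)^2*(b - 2)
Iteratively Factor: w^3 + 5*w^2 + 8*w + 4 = (w + 2)*(w^2 + 3*w + 2) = (w + 2)^2*(w + 1)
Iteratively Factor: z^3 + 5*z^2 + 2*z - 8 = (z + 2)*(z^2 + 3*z - 4) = (z - 1)*(z + 2)*(z + 4)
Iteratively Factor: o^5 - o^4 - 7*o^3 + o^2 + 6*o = (o + 2)*(o^4 - 3*o^3 - o^2 + 3*o) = (o - 3)*(o + 2)*(o^3 - o) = (o - 3)*(o + 1)*(o + 2)*(o^2 - o) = o*(o - 3)*(o + 1)*(o + 2)*(o - 1)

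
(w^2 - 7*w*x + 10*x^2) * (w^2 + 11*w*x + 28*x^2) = w^4 + 4*w^3*x - 39*w^2*x^2 - 86*w*x^3 + 280*x^4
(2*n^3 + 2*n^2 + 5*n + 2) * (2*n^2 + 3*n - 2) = 4*n^5 + 10*n^4 + 12*n^3 + 15*n^2 - 4*n - 4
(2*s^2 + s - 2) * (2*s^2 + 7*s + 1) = 4*s^4 + 16*s^3 + 5*s^2 - 13*s - 2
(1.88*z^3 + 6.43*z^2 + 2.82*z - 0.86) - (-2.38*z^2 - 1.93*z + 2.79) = 1.88*z^3 + 8.81*z^2 + 4.75*z - 3.65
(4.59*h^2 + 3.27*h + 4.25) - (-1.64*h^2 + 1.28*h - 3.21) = 6.23*h^2 + 1.99*h + 7.46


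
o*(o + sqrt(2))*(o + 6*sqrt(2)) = o^3 + 7*sqrt(2)*o^2 + 12*o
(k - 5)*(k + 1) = k^2 - 4*k - 5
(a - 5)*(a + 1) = a^2 - 4*a - 5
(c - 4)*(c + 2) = c^2 - 2*c - 8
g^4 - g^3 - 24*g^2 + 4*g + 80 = (g - 5)*(g - 2)*(g + 2)*(g + 4)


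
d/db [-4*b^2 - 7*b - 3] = -8*b - 7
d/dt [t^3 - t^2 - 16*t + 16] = 3*t^2 - 2*t - 16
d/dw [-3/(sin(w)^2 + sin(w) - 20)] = 3*(2*sin(w) + 1)*cos(w)/(sin(w)^2 + sin(w) - 20)^2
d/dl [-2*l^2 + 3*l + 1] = 3 - 4*l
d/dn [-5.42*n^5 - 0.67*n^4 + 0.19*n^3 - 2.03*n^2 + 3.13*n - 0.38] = -27.1*n^4 - 2.68*n^3 + 0.57*n^2 - 4.06*n + 3.13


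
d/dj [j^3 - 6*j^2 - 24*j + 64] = 3*j^2 - 12*j - 24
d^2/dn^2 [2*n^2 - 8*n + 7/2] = 4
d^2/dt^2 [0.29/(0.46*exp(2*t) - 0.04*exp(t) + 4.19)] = ((0.0116 - 0.5336*exp(t))*(0.46*exp(2*t) - 0.04*exp(t) + 4.19) + 0.29*(0.92*exp(t) - 0.04)*(1.84*exp(t) - 0.08)*exp(t))*exp(t)/(0.46*exp(2*t) - 0.04*exp(t) + 4.19)^3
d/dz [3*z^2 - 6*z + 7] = 6*z - 6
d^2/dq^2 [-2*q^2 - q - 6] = -4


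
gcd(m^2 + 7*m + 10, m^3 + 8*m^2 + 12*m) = m + 2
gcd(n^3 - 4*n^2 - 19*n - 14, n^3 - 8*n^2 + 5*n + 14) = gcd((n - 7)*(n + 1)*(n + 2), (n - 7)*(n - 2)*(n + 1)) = n^2 - 6*n - 7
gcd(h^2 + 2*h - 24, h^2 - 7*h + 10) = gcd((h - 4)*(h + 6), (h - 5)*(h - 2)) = 1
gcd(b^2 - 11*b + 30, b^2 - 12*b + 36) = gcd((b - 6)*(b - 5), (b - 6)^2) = b - 6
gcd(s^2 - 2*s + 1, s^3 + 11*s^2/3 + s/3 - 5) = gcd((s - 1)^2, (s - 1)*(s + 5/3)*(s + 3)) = s - 1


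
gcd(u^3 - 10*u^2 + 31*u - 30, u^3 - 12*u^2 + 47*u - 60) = u^2 - 8*u + 15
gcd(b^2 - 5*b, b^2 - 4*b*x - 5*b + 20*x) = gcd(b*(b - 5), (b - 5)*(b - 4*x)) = b - 5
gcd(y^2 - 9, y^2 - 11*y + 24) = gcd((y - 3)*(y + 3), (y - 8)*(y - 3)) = y - 3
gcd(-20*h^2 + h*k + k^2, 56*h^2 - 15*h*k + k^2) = 1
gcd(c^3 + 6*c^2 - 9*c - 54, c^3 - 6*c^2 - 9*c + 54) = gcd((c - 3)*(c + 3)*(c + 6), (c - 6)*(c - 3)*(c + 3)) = c^2 - 9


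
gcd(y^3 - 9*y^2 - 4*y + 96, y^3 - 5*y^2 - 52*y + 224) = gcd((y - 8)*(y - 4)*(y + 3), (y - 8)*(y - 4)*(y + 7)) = y^2 - 12*y + 32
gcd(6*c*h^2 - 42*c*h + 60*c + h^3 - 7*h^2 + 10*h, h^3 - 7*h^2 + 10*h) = h^2 - 7*h + 10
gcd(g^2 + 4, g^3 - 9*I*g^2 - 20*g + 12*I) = g - 2*I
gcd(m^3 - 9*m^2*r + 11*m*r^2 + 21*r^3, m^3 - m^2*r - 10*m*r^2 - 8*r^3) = m + r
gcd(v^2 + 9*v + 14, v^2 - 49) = v + 7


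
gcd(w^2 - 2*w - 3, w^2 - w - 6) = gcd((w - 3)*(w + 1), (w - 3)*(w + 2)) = w - 3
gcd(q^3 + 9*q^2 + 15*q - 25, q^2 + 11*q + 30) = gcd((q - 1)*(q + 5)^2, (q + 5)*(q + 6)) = q + 5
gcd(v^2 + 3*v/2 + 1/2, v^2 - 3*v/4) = 1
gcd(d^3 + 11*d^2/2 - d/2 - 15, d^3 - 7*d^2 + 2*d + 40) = d + 2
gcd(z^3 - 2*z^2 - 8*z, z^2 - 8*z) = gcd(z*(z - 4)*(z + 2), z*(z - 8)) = z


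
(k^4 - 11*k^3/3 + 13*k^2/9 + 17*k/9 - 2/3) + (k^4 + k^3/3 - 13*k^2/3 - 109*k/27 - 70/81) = 2*k^4 - 10*k^3/3 - 26*k^2/9 - 58*k/27 - 124/81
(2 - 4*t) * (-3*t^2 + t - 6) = 12*t^3 - 10*t^2 + 26*t - 12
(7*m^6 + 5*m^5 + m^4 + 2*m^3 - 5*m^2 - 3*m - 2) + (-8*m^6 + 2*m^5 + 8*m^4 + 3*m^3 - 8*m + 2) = -m^6 + 7*m^5 + 9*m^4 + 5*m^3 - 5*m^2 - 11*m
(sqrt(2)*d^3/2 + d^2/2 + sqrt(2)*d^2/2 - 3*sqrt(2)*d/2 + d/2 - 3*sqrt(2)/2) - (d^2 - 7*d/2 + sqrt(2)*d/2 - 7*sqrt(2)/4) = sqrt(2)*d^3/2 - d^2/2 + sqrt(2)*d^2/2 - 2*sqrt(2)*d + 4*d + sqrt(2)/4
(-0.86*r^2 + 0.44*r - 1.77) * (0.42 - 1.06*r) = 0.9116*r^3 - 0.8276*r^2 + 2.061*r - 0.7434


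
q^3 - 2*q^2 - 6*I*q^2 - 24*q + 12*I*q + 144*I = (q - 6)*(q + 4)*(q - 6*I)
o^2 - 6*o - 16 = (o - 8)*(o + 2)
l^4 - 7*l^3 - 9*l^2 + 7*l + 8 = (l - 8)*(l - 1)*(l + 1)^2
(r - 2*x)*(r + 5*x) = r^2 + 3*r*x - 10*x^2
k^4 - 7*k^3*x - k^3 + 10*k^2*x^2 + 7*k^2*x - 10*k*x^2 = k*(k - 1)*(k - 5*x)*(k - 2*x)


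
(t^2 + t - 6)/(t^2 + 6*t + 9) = (t - 2)/(t + 3)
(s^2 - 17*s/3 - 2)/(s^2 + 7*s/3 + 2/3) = (s - 6)/(s + 2)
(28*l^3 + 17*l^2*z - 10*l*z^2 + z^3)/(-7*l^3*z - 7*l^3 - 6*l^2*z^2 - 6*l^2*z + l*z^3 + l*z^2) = (-4*l + z)/(l*(z + 1))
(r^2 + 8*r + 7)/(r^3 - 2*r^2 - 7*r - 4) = (r + 7)/(r^2 - 3*r - 4)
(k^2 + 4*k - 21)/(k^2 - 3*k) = (k + 7)/k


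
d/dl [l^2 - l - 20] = 2*l - 1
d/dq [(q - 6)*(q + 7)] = 2*q + 1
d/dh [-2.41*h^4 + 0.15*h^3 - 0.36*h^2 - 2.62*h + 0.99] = -9.64*h^3 + 0.45*h^2 - 0.72*h - 2.62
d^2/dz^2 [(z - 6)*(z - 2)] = 2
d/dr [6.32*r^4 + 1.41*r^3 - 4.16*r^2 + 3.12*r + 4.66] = 25.28*r^3 + 4.23*r^2 - 8.32*r + 3.12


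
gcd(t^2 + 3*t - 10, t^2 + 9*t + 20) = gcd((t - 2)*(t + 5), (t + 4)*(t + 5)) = t + 5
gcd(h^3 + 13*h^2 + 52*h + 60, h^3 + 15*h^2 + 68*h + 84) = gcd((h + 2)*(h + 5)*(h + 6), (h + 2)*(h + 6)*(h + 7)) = h^2 + 8*h + 12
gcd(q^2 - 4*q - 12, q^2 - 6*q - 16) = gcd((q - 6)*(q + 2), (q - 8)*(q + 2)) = q + 2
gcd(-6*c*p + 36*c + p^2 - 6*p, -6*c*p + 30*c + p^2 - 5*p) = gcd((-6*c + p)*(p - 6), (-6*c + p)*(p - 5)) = -6*c + p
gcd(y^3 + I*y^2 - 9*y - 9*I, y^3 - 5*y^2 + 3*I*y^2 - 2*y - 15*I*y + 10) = y + I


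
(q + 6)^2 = q^2 + 12*q + 36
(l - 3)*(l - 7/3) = l^2 - 16*l/3 + 7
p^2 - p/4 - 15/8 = (p - 3/2)*(p + 5/4)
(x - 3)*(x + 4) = x^2 + x - 12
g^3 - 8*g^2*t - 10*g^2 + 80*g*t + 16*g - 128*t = (g - 8)*(g - 2)*(g - 8*t)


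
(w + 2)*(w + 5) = w^2 + 7*w + 10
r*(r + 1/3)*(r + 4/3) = r^3 + 5*r^2/3 + 4*r/9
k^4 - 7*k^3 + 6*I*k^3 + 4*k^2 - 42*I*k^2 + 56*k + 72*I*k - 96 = (k - 4)*(k - 3)*(k + 2*I)*(k + 4*I)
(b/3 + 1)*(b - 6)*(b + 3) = b^3/3 - 9*b - 18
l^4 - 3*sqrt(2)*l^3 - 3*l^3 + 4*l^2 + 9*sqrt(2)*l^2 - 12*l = l*(l - 3)*(l - 2*sqrt(2))*(l - sqrt(2))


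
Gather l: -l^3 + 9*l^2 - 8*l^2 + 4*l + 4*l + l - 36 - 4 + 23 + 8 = -l^3 + l^2 + 9*l - 9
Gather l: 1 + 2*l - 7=2*l - 6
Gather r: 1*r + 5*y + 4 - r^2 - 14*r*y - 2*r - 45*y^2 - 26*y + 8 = -r^2 + r*(-14*y - 1) - 45*y^2 - 21*y + 12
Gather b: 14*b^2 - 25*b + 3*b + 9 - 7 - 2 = 14*b^2 - 22*b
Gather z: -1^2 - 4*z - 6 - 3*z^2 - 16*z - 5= -3*z^2 - 20*z - 12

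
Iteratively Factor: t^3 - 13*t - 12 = (t + 3)*(t^2 - 3*t - 4) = (t - 4)*(t + 3)*(t + 1)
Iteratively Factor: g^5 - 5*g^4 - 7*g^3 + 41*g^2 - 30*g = (g - 5)*(g^4 - 7*g^2 + 6*g) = (g - 5)*(g + 3)*(g^3 - 3*g^2 + 2*g) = g*(g - 5)*(g + 3)*(g^2 - 3*g + 2) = g*(g - 5)*(g - 2)*(g + 3)*(g - 1)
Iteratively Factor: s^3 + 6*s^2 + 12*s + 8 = (s + 2)*(s^2 + 4*s + 4) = (s + 2)^2*(s + 2)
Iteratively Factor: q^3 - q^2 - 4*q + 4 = (q - 1)*(q^2 - 4) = (q - 2)*(q - 1)*(q + 2)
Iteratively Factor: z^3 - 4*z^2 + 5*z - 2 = (z - 1)*(z^2 - 3*z + 2) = (z - 1)^2*(z - 2)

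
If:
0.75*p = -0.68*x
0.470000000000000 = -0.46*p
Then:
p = -1.02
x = 1.13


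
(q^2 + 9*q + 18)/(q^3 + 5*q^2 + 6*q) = (q + 6)/(q*(q + 2))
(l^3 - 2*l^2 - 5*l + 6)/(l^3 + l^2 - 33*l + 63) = (l^2 + l - 2)/(l^2 + 4*l - 21)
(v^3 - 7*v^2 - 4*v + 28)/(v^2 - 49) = (v^2 - 4)/(v + 7)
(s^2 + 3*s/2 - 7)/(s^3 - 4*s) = (s + 7/2)/(s*(s + 2))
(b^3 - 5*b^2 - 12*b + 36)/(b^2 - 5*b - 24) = (b^2 - 8*b + 12)/(b - 8)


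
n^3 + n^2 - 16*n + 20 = (n - 2)^2*(n + 5)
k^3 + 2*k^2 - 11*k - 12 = (k - 3)*(k + 1)*(k + 4)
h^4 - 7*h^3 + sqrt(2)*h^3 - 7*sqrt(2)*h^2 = h^2*(h - 7)*(h + sqrt(2))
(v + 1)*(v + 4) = v^2 + 5*v + 4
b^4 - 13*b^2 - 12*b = b*(b - 4)*(b + 1)*(b + 3)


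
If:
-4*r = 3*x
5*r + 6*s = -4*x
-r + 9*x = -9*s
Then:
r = 0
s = 0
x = 0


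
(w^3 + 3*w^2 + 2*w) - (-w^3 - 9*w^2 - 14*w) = 2*w^3 + 12*w^2 + 16*w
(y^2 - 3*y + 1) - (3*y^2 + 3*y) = -2*y^2 - 6*y + 1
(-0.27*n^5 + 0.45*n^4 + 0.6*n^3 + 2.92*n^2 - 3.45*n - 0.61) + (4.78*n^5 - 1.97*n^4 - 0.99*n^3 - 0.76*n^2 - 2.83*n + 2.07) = 4.51*n^5 - 1.52*n^4 - 0.39*n^3 + 2.16*n^2 - 6.28*n + 1.46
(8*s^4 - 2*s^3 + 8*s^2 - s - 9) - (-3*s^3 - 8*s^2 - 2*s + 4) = 8*s^4 + s^3 + 16*s^2 + s - 13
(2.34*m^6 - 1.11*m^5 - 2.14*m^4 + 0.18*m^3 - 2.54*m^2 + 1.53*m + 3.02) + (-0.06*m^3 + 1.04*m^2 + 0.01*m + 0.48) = 2.34*m^6 - 1.11*m^5 - 2.14*m^4 + 0.12*m^3 - 1.5*m^2 + 1.54*m + 3.5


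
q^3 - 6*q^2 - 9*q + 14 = (q - 7)*(q - 1)*(q + 2)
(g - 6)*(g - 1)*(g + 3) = g^3 - 4*g^2 - 15*g + 18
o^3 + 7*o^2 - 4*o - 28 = (o - 2)*(o + 2)*(o + 7)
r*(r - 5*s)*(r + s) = r^3 - 4*r^2*s - 5*r*s^2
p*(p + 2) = p^2 + 2*p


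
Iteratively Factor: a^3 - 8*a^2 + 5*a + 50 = (a - 5)*(a^2 - 3*a - 10) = (a - 5)*(a + 2)*(a - 5)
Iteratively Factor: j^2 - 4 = (j - 2)*(j + 2)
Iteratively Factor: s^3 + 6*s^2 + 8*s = (s)*(s^2 + 6*s + 8) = s*(s + 4)*(s + 2)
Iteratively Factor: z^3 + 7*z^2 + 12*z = (z)*(z^2 + 7*z + 12) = z*(z + 4)*(z + 3)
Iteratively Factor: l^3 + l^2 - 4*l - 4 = (l + 2)*(l^2 - l - 2) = (l - 2)*(l + 2)*(l + 1)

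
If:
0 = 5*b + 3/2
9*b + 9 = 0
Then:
No Solution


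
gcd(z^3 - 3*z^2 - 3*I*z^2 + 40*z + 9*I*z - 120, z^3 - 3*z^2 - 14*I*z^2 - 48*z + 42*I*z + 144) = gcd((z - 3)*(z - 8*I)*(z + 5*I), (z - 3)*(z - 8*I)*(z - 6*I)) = z^2 + z*(-3 - 8*I) + 24*I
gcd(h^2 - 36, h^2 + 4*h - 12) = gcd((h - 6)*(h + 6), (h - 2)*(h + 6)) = h + 6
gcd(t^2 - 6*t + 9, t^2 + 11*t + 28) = 1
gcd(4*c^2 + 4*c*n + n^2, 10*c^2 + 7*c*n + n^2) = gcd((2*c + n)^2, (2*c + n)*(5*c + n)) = 2*c + n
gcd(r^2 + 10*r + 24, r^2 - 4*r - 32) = r + 4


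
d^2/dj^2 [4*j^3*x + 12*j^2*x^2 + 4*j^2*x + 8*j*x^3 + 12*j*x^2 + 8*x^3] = 8*x*(3*j + 3*x + 1)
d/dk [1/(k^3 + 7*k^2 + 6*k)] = (-3*k^2 - 14*k - 6)/(k^2*(k^2 + 7*k + 6)^2)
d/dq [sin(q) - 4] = cos(q)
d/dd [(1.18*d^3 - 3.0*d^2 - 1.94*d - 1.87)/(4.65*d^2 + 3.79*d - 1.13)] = (5.487*d^4 + 8.9444*d^3 - 6.3492*d^2 + 24.171*d + 9.2795)/(21.6225*d^4 + 35.247*d^3 + 3.8551*d^2 - 8.5654*d + 1.2769)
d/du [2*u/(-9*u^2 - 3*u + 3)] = 2*(3*u^2 + 1)/(3*(9*u^4 + 6*u^3 - 5*u^2 - 2*u + 1))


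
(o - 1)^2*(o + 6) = o^3 + 4*o^2 - 11*o + 6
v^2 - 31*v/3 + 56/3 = (v - 8)*(v - 7/3)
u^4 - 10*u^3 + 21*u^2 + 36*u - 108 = (u - 6)*(u - 3)^2*(u + 2)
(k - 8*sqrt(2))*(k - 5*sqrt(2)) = k^2 - 13*sqrt(2)*k + 80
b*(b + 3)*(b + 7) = b^3 + 10*b^2 + 21*b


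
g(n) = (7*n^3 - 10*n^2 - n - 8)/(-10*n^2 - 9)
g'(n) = 20*n*(7*n^3 - 10*n^2 - n - 8)/(-10*n^2 - 9)^2 + (21*n^2 - 20*n - 1)/(-10*n^2 - 9) = (-70*n^4 - 199*n^2 + 20*n + 9)/(100*n^4 + 180*n^2 + 81)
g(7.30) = -4.01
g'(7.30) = -0.71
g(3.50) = -1.26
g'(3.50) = -0.74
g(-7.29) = 6.00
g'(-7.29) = -0.71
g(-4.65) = 4.10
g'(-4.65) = -0.73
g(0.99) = 0.64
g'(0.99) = -0.66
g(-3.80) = 3.47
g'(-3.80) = -0.75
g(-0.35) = 0.90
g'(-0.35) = -0.22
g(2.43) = -0.46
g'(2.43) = -0.77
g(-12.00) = 9.34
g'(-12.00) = -0.71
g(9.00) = -5.22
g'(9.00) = -0.71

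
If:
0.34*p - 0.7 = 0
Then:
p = 2.06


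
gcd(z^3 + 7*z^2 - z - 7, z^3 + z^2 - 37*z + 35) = z^2 + 6*z - 7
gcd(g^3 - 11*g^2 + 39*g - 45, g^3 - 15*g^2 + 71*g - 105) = g^2 - 8*g + 15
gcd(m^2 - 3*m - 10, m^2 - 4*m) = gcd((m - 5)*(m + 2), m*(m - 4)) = 1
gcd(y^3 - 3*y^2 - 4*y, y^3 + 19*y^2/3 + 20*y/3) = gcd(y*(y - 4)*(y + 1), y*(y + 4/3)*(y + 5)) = y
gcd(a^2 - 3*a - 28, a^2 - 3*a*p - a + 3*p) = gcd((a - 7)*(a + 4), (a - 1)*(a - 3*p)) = 1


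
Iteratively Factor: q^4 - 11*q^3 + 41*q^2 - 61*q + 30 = (q - 1)*(q^3 - 10*q^2 + 31*q - 30) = (q - 3)*(q - 1)*(q^2 - 7*q + 10) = (q - 3)*(q - 2)*(q - 1)*(q - 5)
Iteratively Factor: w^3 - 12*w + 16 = (w - 2)*(w^2 + 2*w - 8) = (w - 2)*(w + 4)*(w - 2)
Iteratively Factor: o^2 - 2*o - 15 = (o - 5)*(o + 3)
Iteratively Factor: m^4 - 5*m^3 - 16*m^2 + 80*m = (m)*(m^3 - 5*m^2 - 16*m + 80) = m*(m - 5)*(m^2 - 16) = m*(m - 5)*(m + 4)*(m - 4)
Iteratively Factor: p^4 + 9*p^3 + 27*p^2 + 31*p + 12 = (p + 1)*(p^3 + 8*p^2 + 19*p + 12) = (p + 1)*(p + 4)*(p^2 + 4*p + 3) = (p + 1)*(p + 3)*(p + 4)*(p + 1)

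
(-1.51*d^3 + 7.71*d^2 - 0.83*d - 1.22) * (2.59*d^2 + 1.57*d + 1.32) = -3.9109*d^5 + 17.5982*d^4 + 7.9618*d^3 + 5.7143*d^2 - 3.011*d - 1.6104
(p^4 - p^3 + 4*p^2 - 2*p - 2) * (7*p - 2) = 7*p^5 - 9*p^4 + 30*p^3 - 22*p^2 - 10*p + 4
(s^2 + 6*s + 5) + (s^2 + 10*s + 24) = 2*s^2 + 16*s + 29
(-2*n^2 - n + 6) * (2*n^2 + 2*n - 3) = -4*n^4 - 6*n^3 + 16*n^2 + 15*n - 18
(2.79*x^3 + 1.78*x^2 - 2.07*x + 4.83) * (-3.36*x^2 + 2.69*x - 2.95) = -9.3744*x^5 + 1.5243*x^4 + 3.5129*x^3 - 27.0481*x^2 + 19.0992*x - 14.2485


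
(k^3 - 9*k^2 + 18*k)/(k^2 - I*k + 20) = k*(k^2 - 9*k + 18)/(k^2 - I*k + 20)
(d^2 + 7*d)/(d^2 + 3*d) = (d + 7)/(d + 3)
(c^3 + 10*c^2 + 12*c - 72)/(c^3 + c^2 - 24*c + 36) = (c + 6)/(c - 3)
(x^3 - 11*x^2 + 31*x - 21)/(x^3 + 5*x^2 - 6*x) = (x^2 - 10*x + 21)/(x*(x + 6))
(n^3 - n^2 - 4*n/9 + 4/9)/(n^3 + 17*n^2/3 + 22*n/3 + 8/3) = (3*n^2 - 5*n + 2)/(3*(n^2 + 5*n + 4))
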